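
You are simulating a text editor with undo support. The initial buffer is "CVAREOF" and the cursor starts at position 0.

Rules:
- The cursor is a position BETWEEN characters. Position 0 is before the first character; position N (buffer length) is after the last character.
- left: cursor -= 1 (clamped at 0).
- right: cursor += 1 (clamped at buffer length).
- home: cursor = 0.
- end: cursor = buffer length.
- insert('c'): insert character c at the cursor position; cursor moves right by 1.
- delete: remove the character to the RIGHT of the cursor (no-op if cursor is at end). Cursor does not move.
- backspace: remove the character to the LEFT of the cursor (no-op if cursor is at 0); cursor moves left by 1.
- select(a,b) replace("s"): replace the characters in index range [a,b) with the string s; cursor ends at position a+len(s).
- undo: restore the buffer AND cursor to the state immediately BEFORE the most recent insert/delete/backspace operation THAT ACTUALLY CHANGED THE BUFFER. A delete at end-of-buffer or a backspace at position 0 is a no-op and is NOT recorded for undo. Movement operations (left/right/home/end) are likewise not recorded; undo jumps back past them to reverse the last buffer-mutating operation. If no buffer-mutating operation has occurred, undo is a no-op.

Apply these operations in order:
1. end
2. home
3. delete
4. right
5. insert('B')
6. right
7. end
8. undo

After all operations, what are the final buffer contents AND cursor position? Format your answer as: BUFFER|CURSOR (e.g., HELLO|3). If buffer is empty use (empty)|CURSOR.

Answer: VAREOF|1

Derivation:
After op 1 (end): buf='CVAREOF' cursor=7
After op 2 (home): buf='CVAREOF' cursor=0
After op 3 (delete): buf='VAREOF' cursor=0
After op 4 (right): buf='VAREOF' cursor=1
After op 5 (insert('B')): buf='VBAREOF' cursor=2
After op 6 (right): buf='VBAREOF' cursor=3
After op 7 (end): buf='VBAREOF' cursor=7
After op 8 (undo): buf='VAREOF' cursor=1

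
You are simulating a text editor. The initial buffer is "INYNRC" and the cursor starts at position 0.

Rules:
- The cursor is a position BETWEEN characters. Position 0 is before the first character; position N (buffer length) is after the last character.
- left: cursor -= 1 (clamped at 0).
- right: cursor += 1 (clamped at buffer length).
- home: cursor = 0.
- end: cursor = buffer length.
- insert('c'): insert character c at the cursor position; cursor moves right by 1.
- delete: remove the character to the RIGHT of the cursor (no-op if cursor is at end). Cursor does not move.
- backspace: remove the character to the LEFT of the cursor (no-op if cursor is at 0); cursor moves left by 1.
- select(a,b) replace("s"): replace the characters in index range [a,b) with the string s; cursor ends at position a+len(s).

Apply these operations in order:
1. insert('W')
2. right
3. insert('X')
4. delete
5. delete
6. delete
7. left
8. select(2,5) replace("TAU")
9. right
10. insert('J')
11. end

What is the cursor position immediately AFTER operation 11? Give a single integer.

After op 1 (insert('W')): buf='WINYNRC' cursor=1
After op 2 (right): buf='WINYNRC' cursor=2
After op 3 (insert('X')): buf='WIXNYNRC' cursor=3
After op 4 (delete): buf='WIXYNRC' cursor=3
After op 5 (delete): buf='WIXNRC' cursor=3
After op 6 (delete): buf='WIXRC' cursor=3
After op 7 (left): buf='WIXRC' cursor=2
After op 8 (select(2,5) replace("TAU")): buf='WITAU' cursor=5
After op 9 (right): buf='WITAU' cursor=5
After op 10 (insert('J')): buf='WITAUJ' cursor=6
After op 11 (end): buf='WITAUJ' cursor=6

Answer: 6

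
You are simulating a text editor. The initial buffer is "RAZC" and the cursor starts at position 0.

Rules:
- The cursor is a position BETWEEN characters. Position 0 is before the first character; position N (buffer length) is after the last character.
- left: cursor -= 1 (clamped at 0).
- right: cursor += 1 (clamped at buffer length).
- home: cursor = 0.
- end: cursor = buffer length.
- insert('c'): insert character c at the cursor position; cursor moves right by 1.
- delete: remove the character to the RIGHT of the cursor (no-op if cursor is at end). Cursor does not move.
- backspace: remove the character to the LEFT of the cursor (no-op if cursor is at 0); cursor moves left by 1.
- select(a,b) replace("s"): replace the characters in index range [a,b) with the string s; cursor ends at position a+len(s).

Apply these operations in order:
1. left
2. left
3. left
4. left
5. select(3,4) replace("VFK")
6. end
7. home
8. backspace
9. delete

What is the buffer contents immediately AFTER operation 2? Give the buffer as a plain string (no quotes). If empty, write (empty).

After op 1 (left): buf='RAZC' cursor=0
After op 2 (left): buf='RAZC' cursor=0

Answer: RAZC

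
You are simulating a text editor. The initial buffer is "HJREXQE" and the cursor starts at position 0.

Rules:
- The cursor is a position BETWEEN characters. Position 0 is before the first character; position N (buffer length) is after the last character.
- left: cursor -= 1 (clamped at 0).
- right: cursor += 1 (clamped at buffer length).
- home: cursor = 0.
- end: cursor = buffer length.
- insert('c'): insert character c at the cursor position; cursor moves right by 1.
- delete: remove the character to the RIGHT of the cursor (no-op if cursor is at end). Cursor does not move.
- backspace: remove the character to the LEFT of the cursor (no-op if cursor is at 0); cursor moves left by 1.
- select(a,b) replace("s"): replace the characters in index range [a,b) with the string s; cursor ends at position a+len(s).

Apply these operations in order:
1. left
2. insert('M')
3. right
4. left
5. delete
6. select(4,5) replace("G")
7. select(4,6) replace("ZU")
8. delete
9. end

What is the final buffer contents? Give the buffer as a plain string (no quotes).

Answer: MJREZU

Derivation:
After op 1 (left): buf='HJREXQE' cursor=0
After op 2 (insert('M')): buf='MHJREXQE' cursor=1
After op 3 (right): buf='MHJREXQE' cursor=2
After op 4 (left): buf='MHJREXQE' cursor=1
After op 5 (delete): buf='MJREXQE' cursor=1
After op 6 (select(4,5) replace("G")): buf='MJREGQE' cursor=5
After op 7 (select(4,6) replace("ZU")): buf='MJREZUE' cursor=6
After op 8 (delete): buf='MJREZU' cursor=6
After op 9 (end): buf='MJREZU' cursor=6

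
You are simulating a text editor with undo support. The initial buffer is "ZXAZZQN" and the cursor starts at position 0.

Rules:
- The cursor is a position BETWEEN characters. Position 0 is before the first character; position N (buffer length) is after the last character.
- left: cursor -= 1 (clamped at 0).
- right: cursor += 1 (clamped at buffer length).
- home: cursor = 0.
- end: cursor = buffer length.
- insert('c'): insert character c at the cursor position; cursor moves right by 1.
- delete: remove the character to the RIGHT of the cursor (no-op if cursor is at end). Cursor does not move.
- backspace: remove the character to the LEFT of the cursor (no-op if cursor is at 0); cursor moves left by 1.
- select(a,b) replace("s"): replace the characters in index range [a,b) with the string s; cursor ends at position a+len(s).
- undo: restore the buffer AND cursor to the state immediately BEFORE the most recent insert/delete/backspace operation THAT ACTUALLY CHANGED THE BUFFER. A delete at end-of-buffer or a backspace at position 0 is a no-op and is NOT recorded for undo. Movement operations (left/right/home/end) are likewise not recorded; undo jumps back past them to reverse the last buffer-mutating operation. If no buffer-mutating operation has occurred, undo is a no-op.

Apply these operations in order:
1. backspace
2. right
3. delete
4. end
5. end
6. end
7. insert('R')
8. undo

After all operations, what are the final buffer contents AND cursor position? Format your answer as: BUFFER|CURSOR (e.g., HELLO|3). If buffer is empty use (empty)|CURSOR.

Answer: ZAZZQN|6

Derivation:
After op 1 (backspace): buf='ZXAZZQN' cursor=0
After op 2 (right): buf='ZXAZZQN' cursor=1
After op 3 (delete): buf='ZAZZQN' cursor=1
After op 4 (end): buf='ZAZZQN' cursor=6
After op 5 (end): buf='ZAZZQN' cursor=6
After op 6 (end): buf='ZAZZQN' cursor=6
After op 7 (insert('R')): buf='ZAZZQNR' cursor=7
After op 8 (undo): buf='ZAZZQN' cursor=6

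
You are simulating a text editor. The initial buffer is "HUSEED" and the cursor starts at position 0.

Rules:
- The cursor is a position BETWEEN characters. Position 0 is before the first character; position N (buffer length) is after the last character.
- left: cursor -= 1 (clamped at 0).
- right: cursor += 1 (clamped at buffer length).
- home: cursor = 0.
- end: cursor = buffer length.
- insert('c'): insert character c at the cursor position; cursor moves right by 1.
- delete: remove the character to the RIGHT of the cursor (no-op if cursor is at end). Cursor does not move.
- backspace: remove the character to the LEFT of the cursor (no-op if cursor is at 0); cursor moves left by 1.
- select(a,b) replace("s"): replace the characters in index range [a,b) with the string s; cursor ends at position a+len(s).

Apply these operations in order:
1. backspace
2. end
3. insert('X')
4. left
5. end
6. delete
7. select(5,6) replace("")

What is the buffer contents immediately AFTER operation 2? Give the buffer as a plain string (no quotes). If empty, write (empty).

Answer: HUSEED

Derivation:
After op 1 (backspace): buf='HUSEED' cursor=0
After op 2 (end): buf='HUSEED' cursor=6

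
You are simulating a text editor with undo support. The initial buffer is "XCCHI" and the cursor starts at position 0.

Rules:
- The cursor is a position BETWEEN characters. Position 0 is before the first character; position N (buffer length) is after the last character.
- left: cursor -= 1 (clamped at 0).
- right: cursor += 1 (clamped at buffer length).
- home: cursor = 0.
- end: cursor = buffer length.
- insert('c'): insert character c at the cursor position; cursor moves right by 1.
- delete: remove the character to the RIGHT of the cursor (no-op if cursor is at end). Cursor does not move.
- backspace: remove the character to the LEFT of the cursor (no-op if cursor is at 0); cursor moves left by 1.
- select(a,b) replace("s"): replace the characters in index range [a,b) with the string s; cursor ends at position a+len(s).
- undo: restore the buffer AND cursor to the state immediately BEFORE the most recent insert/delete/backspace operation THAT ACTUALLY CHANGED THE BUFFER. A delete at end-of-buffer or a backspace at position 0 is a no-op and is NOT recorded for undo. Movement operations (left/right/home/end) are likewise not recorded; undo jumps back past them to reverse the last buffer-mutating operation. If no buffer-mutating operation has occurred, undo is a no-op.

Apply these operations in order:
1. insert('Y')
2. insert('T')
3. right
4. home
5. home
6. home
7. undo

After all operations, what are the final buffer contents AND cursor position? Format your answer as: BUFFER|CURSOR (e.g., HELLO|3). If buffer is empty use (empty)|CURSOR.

After op 1 (insert('Y')): buf='YXCCHI' cursor=1
After op 2 (insert('T')): buf='YTXCCHI' cursor=2
After op 3 (right): buf='YTXCCHI' cursor=3
After op 4 (home): buf='YTXCCHI' cursor=0
After op 5 (home): buf='YTXCCHI' cursor=0
After op 6 (home): buf='YTXCCHI' cursor=0
After op 7 (undo): buf='YXCCHI' cursor=1

Answer: YXCCHI|1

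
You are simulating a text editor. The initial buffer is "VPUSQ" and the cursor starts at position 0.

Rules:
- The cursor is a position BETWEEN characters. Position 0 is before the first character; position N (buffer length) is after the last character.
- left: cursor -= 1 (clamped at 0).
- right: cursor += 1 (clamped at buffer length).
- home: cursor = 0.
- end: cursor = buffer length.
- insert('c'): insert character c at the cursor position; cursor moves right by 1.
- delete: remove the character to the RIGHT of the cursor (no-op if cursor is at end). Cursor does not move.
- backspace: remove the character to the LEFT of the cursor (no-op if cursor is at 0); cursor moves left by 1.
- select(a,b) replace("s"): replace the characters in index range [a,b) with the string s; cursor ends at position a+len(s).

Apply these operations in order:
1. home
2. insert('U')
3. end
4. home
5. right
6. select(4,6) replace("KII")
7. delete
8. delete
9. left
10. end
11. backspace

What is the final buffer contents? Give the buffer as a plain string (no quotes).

After op 1 (home): buf='VPUSQ' cursor=0
After op 2 (insert('U')): buf='UVPUSQ' cursor=1
After op 3 (end): buf='UVPUSQ' cursor=6
After op 4 (home): buf='UVPUSQ' cursor=0
After op 5 (right): buf='UVPUSQ' cursor=1
After op 6 (select(4,6) replace("KII")): buf='UVPUKII' cursor=7
After op 7 (delete): buf='UVPUKII' cursor=7
After op 8 (delete): buf='UVPUKII' cursor=7
After op 9 (left): buf='UVPUKII' cursor=6
After op 10 (end): buf='UVPUKII' cursor=7
After op 11 (backspace): buf='UVPUKI' cursor=6

Answer: UVPUKI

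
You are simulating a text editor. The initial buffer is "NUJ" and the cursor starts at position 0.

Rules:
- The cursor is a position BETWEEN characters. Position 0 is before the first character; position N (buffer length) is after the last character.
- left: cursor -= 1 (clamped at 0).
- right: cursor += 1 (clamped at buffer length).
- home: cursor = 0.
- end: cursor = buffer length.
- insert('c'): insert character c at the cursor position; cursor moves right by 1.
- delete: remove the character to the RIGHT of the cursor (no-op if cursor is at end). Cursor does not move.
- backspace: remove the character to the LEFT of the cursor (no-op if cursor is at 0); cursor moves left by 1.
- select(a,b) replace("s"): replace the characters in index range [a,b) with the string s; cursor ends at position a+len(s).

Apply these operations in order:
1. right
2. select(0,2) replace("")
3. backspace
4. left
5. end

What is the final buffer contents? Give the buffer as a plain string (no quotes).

After op 1 (right): buf='NUJ' cursor=1
After op 2 (select(0,2) replace("")): buf='J' cursor=0
After op 3 (backspace): buf='J' cursor=0
After op 4 (left): buf='J' cursor=0
After op 5 (end): buf='J' cursor=1

Answer: J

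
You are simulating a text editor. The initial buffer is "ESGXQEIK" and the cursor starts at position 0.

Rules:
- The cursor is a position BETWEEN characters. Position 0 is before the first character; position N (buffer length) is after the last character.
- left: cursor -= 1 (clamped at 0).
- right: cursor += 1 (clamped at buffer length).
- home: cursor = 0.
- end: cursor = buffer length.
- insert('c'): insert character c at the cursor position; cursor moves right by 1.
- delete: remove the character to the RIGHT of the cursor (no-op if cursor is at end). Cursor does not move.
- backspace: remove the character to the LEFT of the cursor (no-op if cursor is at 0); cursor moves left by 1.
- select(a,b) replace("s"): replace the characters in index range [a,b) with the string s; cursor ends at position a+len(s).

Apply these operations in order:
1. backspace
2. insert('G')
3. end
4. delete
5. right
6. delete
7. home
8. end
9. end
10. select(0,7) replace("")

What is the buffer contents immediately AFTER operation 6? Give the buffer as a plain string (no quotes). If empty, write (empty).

Answer: GESGXQEIK

Derivation:
After op 1 (backspace): buf='ESGXQEIK' cursor=0
After op 2 (insert('G')): buf='GESGXQEIK' cursor=1
After op 3 (end): buf='GESGXQEIK' cursor=9
After op 4 (delete): buf='GESGXQEIK' cursor=9
After op 5 (right): buf='GESGXQEIK' cursor=9
After op 6 (delete): buf='GESGXQEIK' cursor=9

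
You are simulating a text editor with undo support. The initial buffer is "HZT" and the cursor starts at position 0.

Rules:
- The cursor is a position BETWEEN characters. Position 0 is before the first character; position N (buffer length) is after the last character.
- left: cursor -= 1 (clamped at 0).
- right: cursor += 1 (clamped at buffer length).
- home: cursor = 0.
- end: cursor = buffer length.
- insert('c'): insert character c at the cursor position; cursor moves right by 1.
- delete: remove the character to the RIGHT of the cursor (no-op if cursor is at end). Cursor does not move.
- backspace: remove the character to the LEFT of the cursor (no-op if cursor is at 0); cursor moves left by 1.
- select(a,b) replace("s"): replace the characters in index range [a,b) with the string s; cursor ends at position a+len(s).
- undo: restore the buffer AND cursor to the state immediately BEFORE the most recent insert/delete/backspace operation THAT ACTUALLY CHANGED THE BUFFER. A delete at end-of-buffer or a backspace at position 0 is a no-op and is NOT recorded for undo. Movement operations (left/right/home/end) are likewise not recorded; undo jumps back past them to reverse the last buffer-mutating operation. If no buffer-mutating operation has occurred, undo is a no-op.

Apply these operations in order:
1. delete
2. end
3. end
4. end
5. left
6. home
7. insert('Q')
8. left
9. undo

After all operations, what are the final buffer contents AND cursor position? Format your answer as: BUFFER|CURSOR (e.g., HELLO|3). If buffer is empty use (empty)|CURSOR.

Answer: ZT|0

Derivation:
After op 1 (delete): buf='ZT' cursor=0
After op 2 (end): buf='ZT' cursor=2
After op 3 (end): buf='ZT' cursor=2
After op 4 (end): buf='ZT' cursor=2
After op 5 (left): buf='ZT' cursor=1
After op 6 (home): buf='ZT' cursor=0
After op 7 (insert('Q')): buf='QZT' cursor=1
After op 8 (left): buf='QZT' cursor=0
After op 9 (undo): buf='ZT' cursor=0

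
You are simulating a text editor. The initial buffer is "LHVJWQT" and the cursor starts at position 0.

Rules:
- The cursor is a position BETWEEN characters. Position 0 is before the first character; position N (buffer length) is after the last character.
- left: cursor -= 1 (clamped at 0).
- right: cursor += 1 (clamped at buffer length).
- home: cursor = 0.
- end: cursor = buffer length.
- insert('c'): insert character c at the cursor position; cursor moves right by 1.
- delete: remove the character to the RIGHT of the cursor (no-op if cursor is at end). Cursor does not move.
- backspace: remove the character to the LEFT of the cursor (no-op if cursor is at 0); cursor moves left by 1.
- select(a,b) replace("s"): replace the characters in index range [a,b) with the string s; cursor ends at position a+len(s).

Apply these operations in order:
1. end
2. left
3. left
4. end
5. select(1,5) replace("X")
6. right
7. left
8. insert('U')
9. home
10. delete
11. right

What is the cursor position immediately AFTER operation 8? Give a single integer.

After op 1 (end): buf='LHVJWQT' cursor=7
After op 2 (left): buf='LHVJWQT' cursor=6
After op 3 (left): buf='LHVJWQT' cursor=5
After op 4 (end): buf='LHVJWQT' cursor=7
After op 5 (select(1,5) replace("X")): buf='LXQT' cursor=2
After op 6 (right): buf='LXQT' cursor=3
After op 7 (left): buf='LXQT' cursor=2
After op 8 (insert('U')): buf='LXUQT' cursor=3

Answer: 3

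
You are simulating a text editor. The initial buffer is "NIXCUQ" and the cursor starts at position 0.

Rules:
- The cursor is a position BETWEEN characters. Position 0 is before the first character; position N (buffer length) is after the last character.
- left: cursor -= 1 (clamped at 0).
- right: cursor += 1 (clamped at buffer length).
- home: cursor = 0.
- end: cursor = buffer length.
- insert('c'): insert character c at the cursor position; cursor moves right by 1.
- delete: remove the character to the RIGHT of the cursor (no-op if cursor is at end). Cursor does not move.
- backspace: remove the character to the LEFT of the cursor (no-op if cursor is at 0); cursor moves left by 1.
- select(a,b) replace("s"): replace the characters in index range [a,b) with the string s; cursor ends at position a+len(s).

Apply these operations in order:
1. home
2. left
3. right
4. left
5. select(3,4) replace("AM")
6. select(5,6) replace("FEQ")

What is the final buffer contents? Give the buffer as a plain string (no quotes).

Answer: NIXAMFEQQ

Derivation:
After op 1 (home): buf='NIXCUQ' cursor=0
After op 2 (left): buf='NIXCUQ' cursor=0
After op 3 (right): buf='NIXCUQ' cursor=1
After op 4 (left): buf='NIXCUQ' cursor=0
After op 5 (select(3,4) replace("AM")): buf='NIXAMUQ' cursor=5
After op 6 (select(5,6) replace("FEQ")): buf='NIXAMFEQQ' cursor=8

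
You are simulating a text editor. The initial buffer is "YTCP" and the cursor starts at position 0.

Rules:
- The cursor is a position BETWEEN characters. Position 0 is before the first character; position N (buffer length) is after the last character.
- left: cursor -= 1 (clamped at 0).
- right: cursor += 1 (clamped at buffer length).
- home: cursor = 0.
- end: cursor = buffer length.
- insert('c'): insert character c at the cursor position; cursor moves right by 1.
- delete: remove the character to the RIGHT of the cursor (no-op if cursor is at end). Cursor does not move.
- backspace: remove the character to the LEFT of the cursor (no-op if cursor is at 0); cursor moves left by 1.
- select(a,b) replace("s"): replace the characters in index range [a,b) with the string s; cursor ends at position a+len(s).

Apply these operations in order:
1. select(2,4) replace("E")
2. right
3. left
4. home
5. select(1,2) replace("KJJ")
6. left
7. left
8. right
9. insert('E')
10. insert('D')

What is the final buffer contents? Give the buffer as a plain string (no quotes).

After op 1 (select(2,4) replace("E")): buf='YTE' cursor=3
After op 2 (right): buf='YTE' cursor=3
After op 3 (left): buf='YTE' cursor=2
After op 4 (home): buf='YTE' cursor=0
After op 5 (select(1,2) replace("KJJ")): buf='YKJJE' cursor=4
After op 6 (left): buf='YKJJE' cursor=3
After op 7 (left): buf='YKJJE' cursor=2
After op 8 (right): buf='YKJJE' cursor=3
After op 9 (insert('E')): buf='YKJEJE' cursor=4
After op 10 (insert('D')): buf='YKJEDJE' cursor=5

Answer: YKJEDJE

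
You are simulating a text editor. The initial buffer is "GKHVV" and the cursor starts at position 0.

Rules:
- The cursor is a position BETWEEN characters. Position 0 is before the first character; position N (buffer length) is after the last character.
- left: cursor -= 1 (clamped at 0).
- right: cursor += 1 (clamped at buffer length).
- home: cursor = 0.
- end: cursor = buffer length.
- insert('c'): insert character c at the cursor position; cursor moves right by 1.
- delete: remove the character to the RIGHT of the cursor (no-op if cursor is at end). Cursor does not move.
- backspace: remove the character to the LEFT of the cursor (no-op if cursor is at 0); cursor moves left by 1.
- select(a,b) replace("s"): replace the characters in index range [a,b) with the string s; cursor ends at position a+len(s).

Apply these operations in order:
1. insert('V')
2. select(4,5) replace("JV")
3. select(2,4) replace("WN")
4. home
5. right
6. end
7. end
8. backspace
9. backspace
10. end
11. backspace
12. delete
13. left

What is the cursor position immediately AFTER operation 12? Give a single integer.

Answer: 4

Derivation:
After op 1 (insert('V')): buf='VGKHVV' cursor=1
After op 2 (select(4,5) replace("JV")): buf='VGKHJVV' cursor=6
After op 3 (select(2,4) replace("WN")): buf='VGWNJVV' cursor=4
After op 4 (home): buf='VGWNJVV' cursor=0
After op 5 (right): buf='VGWNJVV' cursor=1
After op 6 (end): buf='VGWNJVV' cursor=7
After op 7 (end): buf='VGWNJVV' cursor=7
After op 8 (backspace): buf='VGWNJV' cursor=6
After op 9 (backspace): buf='VGWNJ' cursor=5
After op 10 (end): buf='VGWNJ' cursor=5
After op 11 (backspace): buf='VGWN' cursor=4
After op 12 (delete): buf='VGWN' cursor=4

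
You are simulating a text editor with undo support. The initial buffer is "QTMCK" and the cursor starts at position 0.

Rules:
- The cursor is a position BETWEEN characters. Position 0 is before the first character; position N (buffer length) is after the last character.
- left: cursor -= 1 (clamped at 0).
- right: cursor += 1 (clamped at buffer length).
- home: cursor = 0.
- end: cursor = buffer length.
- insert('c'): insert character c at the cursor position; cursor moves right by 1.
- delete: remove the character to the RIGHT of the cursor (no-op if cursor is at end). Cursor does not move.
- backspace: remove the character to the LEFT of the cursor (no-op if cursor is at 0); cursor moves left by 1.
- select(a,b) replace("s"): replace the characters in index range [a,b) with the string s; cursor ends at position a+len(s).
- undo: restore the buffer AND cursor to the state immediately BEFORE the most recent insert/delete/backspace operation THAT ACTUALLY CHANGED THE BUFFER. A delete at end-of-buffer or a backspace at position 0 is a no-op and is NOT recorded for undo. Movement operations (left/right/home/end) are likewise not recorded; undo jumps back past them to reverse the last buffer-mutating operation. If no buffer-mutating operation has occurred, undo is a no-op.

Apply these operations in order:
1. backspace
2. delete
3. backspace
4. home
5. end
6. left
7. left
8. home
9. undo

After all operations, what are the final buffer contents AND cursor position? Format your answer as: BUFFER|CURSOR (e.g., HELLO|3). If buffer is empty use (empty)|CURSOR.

Answer: QTMCK|0

Derivation:
After op 1 (backspace): buf='QTMCK' cursor=0
After op 2 (delete): buf='TMCK' cursor=0
After op 3 (backspace): buf='TMCK' cursor=0
After op 4 (home): buf='TMCK' cursor=0
After op 5 (end): buf='TMCK' cursor=4
After op 6 (left): buf='TMCK' cursor=3
After op 7 (left): buf='TMCK' cursor=2
After op 8 (home): buf='TMCK' cursor=0
After op 9 (undo): buf='QTMCK' cursor=0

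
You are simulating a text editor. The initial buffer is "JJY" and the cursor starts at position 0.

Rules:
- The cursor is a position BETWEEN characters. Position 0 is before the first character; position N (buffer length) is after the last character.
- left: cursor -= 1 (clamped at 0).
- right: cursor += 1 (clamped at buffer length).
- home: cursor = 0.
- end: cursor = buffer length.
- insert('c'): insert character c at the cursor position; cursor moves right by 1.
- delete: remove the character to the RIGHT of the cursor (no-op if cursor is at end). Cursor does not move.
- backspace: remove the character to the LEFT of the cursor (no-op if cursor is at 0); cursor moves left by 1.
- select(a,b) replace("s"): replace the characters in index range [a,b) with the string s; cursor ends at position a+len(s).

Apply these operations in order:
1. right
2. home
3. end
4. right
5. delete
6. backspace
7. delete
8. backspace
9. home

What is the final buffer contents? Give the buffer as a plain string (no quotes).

After op 1 (right): buf='JJY' cursor=1
After op 2 (home): buf='JJY' cursor=0
After op 3 (end): buf='JJY' cursor=3
After op 4 (right): buf='JJY' cursor=3
After op 5 (delete): buf='JJY' cursor=3
After op 6 (backspace): buf='JJ' cursor=2
After op 7 (delete): buf='JJ' cursor=2
After op 8 (backspace): buf='J' cursor=1
After op 9 (home): buf='J' cursor=0

Answer: J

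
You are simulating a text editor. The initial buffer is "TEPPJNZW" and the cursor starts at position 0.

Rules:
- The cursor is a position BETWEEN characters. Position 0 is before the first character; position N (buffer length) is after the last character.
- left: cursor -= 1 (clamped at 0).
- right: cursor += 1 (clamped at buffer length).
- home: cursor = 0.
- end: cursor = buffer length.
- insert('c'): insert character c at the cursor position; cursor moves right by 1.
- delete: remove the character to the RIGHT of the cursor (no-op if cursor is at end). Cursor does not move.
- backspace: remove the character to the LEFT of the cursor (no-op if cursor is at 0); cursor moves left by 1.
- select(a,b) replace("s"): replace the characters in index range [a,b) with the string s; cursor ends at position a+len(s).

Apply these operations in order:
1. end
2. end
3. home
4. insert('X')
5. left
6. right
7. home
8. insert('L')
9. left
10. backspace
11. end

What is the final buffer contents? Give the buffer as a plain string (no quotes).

Answer: LXTEPPJNZW

Derivation:
After op 1 (end): buf='TEPPJNZW' cursor=8
After op 2 (end): buf='TEPPJNZW' cursor=8
After op 3 (home): buf='TEPPJNZW' cursor=0
After op 4 (insert('X')): buf='XTEPPJNZW' cursor=1
After op 5 (left): buf='XTEPPJNZW' cursor=0
After op 6 (right): buf='XTEPPJNZW' cursor=1
After op 7 (home): buf='XTEPPJNZW' cursor=0
After op 8 (insert('L')): buf='LXTEPPJNZW' cursor=1
After op 9 (left): buf='LXTEPPJNZW' cursor=0
After op 10 (backspace): buf='LXTEPPJNZW' cursor=0
After op 11 (end): buf='LXTEPPJNZW' cursor=10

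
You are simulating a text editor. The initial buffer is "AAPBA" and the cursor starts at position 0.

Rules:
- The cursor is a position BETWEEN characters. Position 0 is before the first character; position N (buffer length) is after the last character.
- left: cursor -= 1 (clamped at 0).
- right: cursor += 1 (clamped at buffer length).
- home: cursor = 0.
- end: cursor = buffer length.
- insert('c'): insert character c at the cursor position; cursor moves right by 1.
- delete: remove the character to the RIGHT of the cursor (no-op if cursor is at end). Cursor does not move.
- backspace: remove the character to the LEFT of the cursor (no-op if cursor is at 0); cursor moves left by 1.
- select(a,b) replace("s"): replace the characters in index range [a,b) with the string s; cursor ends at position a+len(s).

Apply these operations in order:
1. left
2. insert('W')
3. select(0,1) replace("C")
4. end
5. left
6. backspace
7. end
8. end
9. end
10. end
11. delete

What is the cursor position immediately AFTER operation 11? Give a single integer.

After op 1 (left): buf='AAPBA' cursor=0
After op 2 (insert('W')): buf='WAAPBA' cursor=1
After op 3 (select(0,1) replace("C")): buf='CAAPBA' cursor=1
After op 4 (end): buf='CAAPBA' cursor=6
After op 5 (left): buf='CAAPBA' cursor=5
After op 6 (backspace): buf='CAAPA' cursor=4
After op 7 (end): buf='CAAPA' cursor=5
After op 8 (end): buf='CAAPA' cursor=5
After op 9 (end): buf='CAAPA' cursor=5
After op 10 (end): buf='CAAPA' cursor=5
After op 11 (delete): buf='CAAPA' cursor=5

Answer: 5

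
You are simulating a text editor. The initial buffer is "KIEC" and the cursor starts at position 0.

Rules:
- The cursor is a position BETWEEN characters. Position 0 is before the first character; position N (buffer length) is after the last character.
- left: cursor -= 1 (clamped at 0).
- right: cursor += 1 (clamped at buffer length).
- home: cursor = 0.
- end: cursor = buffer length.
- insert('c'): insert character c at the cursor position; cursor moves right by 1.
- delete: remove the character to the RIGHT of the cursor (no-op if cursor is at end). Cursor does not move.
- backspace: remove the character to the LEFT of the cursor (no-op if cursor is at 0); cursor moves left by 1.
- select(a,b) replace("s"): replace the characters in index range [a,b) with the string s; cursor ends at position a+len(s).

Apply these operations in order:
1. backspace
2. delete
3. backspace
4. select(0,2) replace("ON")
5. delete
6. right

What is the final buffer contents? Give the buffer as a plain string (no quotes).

Answer: ON

Derivation:
After op 1 (backspace): buf='KIEC' cursor=0
After op 2 (delete): buf='IEC' cursor=0
After op 3 (backspace): buf='IEC' cursor=0
After op 4 (select(0,2) replace("ON")): buf='ONC' cursor=2
After op 5 (delete): buf='ON' cursor=2
After op 6 (right): buf='ON' cursor=2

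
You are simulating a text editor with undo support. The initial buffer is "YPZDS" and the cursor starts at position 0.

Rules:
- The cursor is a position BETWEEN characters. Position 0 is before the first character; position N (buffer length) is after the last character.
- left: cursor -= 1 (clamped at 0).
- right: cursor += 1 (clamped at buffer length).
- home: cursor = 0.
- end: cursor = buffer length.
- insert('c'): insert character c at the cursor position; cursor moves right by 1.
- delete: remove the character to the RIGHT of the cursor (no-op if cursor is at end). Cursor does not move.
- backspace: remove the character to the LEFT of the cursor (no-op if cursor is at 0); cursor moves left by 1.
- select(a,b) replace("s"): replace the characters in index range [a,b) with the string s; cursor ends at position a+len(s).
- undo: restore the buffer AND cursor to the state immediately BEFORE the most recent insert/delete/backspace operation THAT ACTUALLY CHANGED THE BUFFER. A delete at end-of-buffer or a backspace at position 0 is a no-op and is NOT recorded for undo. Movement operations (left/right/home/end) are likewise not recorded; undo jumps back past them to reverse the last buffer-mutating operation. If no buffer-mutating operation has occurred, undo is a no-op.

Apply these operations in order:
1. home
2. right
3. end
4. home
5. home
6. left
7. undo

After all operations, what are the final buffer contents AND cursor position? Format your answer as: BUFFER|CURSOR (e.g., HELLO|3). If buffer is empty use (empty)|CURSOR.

Answer: YPZDS|0

Derivation:
After op 1 (home): buf='YPZDS' cursor=0
After op 2 (right): buf='YPZDS' cursor=1
After op 3 (end): buf='YPZDS' cursor=5
After op 4 (home): buf='YPZDS' cursor=0
After op 5 (home): buf='YPZDS' cursor=0
After op 6 (left): buf='YPZDS' cursor=0
After op 7 (undo): buf='YPZDS' cursor=0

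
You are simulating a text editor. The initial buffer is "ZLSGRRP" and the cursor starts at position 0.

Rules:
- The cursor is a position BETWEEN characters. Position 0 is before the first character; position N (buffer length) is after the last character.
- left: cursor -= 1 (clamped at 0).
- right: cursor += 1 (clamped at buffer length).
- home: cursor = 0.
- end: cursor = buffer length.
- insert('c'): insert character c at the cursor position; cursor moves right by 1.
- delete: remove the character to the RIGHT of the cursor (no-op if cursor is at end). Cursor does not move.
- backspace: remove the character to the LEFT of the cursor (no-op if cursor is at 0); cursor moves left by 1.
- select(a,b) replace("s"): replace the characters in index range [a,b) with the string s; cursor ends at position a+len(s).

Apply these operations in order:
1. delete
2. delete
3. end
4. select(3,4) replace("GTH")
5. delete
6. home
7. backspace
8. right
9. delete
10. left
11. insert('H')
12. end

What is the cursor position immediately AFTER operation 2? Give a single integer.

Answer: 0

Derivation:
After op 1 (delete): buf='LSGRRP' cursor=0
After op 2 (delete): buf='SGRRP' cursor=0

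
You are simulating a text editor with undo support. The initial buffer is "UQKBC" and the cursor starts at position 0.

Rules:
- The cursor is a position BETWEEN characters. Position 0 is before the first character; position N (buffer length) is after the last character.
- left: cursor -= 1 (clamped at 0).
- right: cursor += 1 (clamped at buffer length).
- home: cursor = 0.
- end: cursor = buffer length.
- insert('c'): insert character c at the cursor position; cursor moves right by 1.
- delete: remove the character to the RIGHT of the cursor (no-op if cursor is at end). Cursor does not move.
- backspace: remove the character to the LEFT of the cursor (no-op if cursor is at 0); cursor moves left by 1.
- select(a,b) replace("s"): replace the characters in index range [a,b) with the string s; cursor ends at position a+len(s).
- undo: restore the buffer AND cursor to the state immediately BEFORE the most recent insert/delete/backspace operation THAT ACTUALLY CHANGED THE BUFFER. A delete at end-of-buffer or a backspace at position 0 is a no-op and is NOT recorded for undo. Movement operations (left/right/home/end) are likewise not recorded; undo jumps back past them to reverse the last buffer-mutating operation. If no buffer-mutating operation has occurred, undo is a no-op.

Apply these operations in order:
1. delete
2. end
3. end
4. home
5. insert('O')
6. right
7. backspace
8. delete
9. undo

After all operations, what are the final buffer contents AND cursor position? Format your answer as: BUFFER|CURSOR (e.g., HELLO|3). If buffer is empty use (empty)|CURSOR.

After op 1 (delete): buf='QKBC' cursor=0
After op 2 (end): buf='QKBC' cursor=4
After op 3 (end): buf='QKBC' cursor=4
After op 4 (home): buf='QKBC' cursor=0
After op 5 (insert('O')): buf='OQKBC' cursor=1
After op 6 (right): buf='OQKBC' cursor=2
After op 7 (backspace): buf='OKBC' cursor=1
After op 8 (delete): buf='OBC' cursor=1
After op 9 (undo): buf='OKBC' cursor=1

Answer: OKBC|1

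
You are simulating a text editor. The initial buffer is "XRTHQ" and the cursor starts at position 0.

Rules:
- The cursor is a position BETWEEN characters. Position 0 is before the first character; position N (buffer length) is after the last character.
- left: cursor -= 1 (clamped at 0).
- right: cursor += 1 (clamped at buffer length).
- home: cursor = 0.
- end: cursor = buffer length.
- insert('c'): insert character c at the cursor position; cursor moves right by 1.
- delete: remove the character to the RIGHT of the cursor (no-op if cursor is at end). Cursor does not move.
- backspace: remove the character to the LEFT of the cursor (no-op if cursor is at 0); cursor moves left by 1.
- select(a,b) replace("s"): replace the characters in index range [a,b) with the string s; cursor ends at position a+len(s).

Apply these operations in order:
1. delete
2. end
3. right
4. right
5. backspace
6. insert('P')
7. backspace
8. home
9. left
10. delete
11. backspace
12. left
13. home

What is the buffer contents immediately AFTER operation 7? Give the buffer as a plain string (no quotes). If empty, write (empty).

Answer: RTH

Derivation:
After op 1 (delete): buf='RTHQ' cursor=0
After op 2 (end): buf='RTHQ' cursor=4
After op 3 (right): buf='RTHQ' cursor=4
After op 4 (right): buf='RTHQ' cursor=4
After op 5 (backspace): buf='RTH' cursor=3
After op 6 (insert('P')): buf='RTHP' cursor=4
After op 7 (backspace): buf='RTH' cursor=3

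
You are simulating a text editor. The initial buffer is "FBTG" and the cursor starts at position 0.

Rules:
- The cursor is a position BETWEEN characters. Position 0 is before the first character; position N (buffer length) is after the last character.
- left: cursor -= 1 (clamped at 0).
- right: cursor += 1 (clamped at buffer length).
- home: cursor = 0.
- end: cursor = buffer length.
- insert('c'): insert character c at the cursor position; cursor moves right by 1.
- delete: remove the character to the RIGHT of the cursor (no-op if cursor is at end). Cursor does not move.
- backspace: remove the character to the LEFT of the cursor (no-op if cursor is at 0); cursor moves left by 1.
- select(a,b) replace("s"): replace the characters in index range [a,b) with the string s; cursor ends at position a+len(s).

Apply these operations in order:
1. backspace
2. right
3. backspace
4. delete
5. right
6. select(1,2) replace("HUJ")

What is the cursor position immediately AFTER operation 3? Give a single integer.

After op 1 (backspace): buf='FBTG' cursor=0
After op 2 (right): buf='FBTG' cursor=1
After op 3 (backspace): buf='BTG' cursor=0

Answer: 0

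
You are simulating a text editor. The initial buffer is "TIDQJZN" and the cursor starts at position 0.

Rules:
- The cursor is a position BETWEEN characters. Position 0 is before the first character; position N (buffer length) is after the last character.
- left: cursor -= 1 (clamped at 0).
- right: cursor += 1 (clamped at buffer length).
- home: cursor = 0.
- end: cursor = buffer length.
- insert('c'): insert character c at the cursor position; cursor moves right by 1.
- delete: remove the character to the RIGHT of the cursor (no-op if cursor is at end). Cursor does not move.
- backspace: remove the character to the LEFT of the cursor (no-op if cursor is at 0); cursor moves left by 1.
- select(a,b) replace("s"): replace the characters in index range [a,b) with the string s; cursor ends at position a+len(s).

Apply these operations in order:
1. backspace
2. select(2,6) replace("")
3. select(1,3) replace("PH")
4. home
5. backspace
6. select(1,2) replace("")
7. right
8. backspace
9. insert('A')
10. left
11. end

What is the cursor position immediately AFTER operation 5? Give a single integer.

Answer: 0

Derivation:
After op 1 (backspace): buf='TIDQJZN' cursor=0
After op 2 (select(2,6) replace("")): buf='TIN' cursor=2
After op 3 (select(1,3) replace("PH")): buf='TPH' cursor=3
After op 4 (home): buf='TPH' cursor=0
After op 5 (backspace): buf='TPH' cursor=0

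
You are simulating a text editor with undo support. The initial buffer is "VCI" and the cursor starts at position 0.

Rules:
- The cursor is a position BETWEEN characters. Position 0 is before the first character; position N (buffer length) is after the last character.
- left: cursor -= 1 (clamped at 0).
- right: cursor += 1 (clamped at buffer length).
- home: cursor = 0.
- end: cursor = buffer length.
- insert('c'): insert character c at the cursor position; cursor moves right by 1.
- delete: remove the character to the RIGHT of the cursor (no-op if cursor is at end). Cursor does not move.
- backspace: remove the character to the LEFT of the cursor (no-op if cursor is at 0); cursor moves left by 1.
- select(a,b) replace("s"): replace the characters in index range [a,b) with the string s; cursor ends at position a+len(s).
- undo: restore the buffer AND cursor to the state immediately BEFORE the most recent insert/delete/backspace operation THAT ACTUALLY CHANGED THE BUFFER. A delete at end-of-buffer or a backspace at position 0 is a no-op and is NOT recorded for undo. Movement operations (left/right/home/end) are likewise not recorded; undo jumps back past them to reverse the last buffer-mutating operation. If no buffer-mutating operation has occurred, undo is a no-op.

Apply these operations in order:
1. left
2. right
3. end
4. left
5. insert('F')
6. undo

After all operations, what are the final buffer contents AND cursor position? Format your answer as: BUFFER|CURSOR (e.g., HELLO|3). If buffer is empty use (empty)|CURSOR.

Answer: VCI|2

Derivation:
After op 1 (left): buf='VCI' cursor=0
After op 2 (right): buf='VCI' cursor=1
After op 3 (end): buf='VCI' cursor=3
After op 4 (left): buf='VCI' cursor=2
After op 5 (insert('F')): buf='VCFI' cursor=3
After op 6 (undo): buf='VCI' cursor=2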